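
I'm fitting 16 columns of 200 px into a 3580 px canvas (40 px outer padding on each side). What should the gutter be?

Content width = 3580 − 2·40 = 3500 px.
Columns use 3200 px, leaving 300 px across 15 gutters = 20 px each.

20 px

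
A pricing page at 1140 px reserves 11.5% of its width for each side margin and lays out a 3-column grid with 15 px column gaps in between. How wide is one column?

1140 × (1 − 2·11.5%) = 1140 × 77% = 877.8 px for the columns.
877.8 − 2·15 = 847.8; ÷3 gives c = 282.6 px.

282.6 px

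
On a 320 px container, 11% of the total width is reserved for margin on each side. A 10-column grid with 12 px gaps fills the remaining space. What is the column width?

14.16 px

Margins: 11% × 320 = 35.2 px each, so content = 320 − 70.4 = 249.6 px.
Subtracting 9 gaps of 12 leaves 141.6 for 10 columns, so c = 14.16 px.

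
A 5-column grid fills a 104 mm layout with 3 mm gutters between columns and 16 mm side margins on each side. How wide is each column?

12 mm

Take off 32 mm of margins, leaving 72 mm.
5 columns + 4 gutters: 5c + 4·3 = 72.
5c = 72 − 12 = 60, so c = 12 mm.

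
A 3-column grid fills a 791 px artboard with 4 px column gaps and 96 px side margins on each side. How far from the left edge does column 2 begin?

297 px

Content = 791 − 2·96 = 599 px.
Subtracting 2 column gaps of 4 leaves 591 for 3 columns, so c = 197 px.
Before column 2: the margin + 1 column + 1 column gap.
Offset = 96 + 1·(197 + 4) = 96 + 201 = 297 px.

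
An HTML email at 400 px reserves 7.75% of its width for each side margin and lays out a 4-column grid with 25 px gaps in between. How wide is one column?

65.75 px

Margins: 7.75% × 400 = 31 px each, so content = 400 − 62 = 338 px.
4 columns + 3 gaps: 4c + 3·25 = 338.
4c = 338 − 75 = 263, so c = 65.75 px.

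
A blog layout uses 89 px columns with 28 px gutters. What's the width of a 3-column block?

3 columns plus 2 gutters: 267 + 56 = 323 px.

323 px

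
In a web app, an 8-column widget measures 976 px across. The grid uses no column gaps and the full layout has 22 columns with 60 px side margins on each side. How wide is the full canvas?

With no column gaps, each column is 976/8 = 122 px.
Canvas = 2·60 + 22·122 = 120 + 2684 = 2804 px.

2804 px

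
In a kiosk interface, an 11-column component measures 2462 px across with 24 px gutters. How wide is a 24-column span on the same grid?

2462 − 10·24 = 2222; ÷11 gives c = 202 px.
24-column span = 24·202 + 23·24 = 5400 px.

5400 px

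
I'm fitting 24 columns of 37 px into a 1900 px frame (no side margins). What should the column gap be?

24 columns take 24·37 = 888 px; remaining 1012 splits into 23 column gaps.
g = 1012 / 23 = 44 px.

44 px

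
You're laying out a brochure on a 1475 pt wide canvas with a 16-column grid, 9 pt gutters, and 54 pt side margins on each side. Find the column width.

77 pt

Subtract both margins: 1475 − 2·54 = 1367 pt.
1367 − 15·9 = 1232; ÷16 gives c = 77 pt.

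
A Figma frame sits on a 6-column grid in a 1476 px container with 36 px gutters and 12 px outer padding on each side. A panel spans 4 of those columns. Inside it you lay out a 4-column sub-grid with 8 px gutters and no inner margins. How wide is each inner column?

Take off 24 px of margins, leaving 1452 px.
6c + 5·36 = 1452 → 6c = 1272 → c = 212 px.
4-column span = 4·212 + 3·36 = 956 px.
956 − 3·8 = 932; ÷4 gives d = 233 px.

233 px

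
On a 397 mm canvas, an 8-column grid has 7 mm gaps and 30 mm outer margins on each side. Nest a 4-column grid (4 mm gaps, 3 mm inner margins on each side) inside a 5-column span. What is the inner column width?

Inside the margins: 397 − 60 = 337 mm.
337 − 7·7 = 288; ÷8 gives c = 36 mm.
Span of 5: 5·36 + 4·7 = 180 + 28 = 208 mm.
Inner content = 208 − 2·3 = 202 mm.
4 columns + 3 gaps: 4d + 3·4 = 202.
4d = 202 − 12 = 190, so d = 47.5 mm.

47.5 mm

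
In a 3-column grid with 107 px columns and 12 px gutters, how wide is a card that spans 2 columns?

2-column span = 2·107 + 1·12 = 226 px.

226 px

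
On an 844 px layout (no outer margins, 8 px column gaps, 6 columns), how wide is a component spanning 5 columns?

702 px

Subtracting 5 column gaps of 8 leaves 804 for 6 columns, so c = 134 px.
5-column span = 5·134 + 4·8 = 702 px.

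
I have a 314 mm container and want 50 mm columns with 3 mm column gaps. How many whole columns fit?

5 columns

Each extra column adds 50 + 3 = 53 mm.
(314 + 3) / 53 = 5.98, so 5 columns fit.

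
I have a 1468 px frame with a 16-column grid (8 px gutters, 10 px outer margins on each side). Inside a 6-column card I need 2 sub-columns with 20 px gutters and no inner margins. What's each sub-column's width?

Take off 20 px of margins, leaving 1448 px.
1448 − 15·8 = 1328; ÷16 gives c = 83 px.
6 columns plus 5 gutters: 498 + 40 = 538 px.
2d + 1·20 = 538 → 2d = 518 → d = 259 px.

259 px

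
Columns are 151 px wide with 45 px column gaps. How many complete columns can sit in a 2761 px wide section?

14 columns

14 columns: 14·151 + 13·45 = 2699 px ≤ 2761.
15 columns: 2895 px > 2761. So 14.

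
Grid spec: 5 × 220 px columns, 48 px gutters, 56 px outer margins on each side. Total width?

1404 px

Adding margins, columns and gutters: 112 + 1100 + 192 = 1404 px.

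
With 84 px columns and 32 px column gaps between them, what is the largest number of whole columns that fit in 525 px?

Each extra column adds 84 + 32 = 116 px.
(525 + 32) / 116 = 4.80, so 4 columns fit.

4 columns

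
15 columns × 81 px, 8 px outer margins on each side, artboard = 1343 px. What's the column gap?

8 px

Take off 16 px of margins, leaving 1327 px.
Columns use 1215 px, leaving 112 px across 14 column gaps = 8 px each.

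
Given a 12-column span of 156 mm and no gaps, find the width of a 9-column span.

117 mm

156 / 12 = 13 mm per column.
9-column span = 9·13 = 117 mm.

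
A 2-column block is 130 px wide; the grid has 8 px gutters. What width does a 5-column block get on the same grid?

2c + 1·8 = 130 → 2c = 122 → c = 61 px.
5-column span = 5·61 + 4·8 = 337 px.

337 px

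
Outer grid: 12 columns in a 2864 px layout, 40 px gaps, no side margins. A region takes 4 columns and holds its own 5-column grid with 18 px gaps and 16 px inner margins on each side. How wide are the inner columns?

164.8 px

12c + 11·40 = 2864 → 12c = 2424 → c = 202 px.
4 columns plus 3 gaps: 808 + 120 = 928 px.
Inner content = 928 − 2·16 = 896 px.
5d + 4·18 = 896 → 5d = 824 → d = 164.8 px.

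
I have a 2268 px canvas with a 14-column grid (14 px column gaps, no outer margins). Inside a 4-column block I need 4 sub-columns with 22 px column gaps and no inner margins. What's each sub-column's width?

14 columns + 13 column gaps: 14c + 13·14 = 2268.
14c = 2268 − 182 = 2086, so c = 149 px.
4-column span = 4·149 + 3·14 = 638 px.
Subtracting 3 column gaps of 22 leaves 572 for 4 columns, so d = 143 px.

143 px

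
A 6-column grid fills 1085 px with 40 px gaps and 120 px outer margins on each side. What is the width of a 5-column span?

Take off 240 px of margins, leaving 845 px.
6 columns + 5 gaps: 6c + 5·40 = 845.
6c = 845 − 200 = 645, so c = 107.5 px.
Span of 5: 5·107.5 + 4·40 = 537.5 + 160 = 697.5 px.

697.5 px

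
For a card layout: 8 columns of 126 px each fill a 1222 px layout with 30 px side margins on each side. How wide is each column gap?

Subtract both margins: 1222 − 2·30 = 1162 px.
8 columns take 8·126 = 1008 px; remaining 154 splits into 7 column gaps.
g = 154 / 7 = 22 px.

22 px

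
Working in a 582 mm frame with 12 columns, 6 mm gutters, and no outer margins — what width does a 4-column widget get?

12c + 11·6 = 582 → 12c = 516 → c = 43 mm.
4 columns plus 3 gutters: 172 + 18 = 190 mm.

190 mm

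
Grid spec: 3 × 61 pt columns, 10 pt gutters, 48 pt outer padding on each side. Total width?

299 pt

Adding margins, columns and gutters: 96 + 183 + 20 = 299 pt.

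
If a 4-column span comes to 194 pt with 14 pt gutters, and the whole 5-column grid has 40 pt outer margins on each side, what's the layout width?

194 − 3·14 = 152; ÷4 gives c = 38 pt.
Layout = 2·40 + 5·38 + 4·14 = 80 + 190 + 56 = 326 pt.

326 pt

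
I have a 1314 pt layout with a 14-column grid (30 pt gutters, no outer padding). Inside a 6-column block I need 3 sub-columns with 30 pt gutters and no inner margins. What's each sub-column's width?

14 columns + 13 gutters: 14c + 13·30 = 1314.
14c = 1314 − 390 = 924, so c = 66 pt.
6 columns plus 5 gutters: 396 + 150 = 546 pt.
3 columns + 2 gutters: 3d + 2·30 = 546.
3d = 546 − 60 = 486, so d = 162 pt.

162 pt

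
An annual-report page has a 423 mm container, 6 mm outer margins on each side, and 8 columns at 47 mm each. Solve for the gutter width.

5 mm

Inside the margins: 423 − 12 = 411 mm.
8 columns take 8·47 = 376 mm; remaining 35 splits into 7 gutters.
g = 35 / 7 = 5 mm.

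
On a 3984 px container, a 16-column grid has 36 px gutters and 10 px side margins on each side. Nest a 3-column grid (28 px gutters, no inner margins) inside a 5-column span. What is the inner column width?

Outer content = 3984 − 2·10 = 3964 px.
16 columns + 15 gutters: 16c + 15·36 = 3964.
16c = 3964 − 540 = 3424, so c = 214 px.
5-column span = 5·214 + 4·36 = 1214 px.
Subtracting 2 gutters of 28 leaves 1158 for 3 columns, so d = 386 px.

386 px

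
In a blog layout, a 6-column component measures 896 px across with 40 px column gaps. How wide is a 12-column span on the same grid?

6c + 5·40 = 896 → 6c = 696 → c = 116 px.
Span of 12: 12·116 + 11·40 = 1392 + 440 = 1832 px.

1832 px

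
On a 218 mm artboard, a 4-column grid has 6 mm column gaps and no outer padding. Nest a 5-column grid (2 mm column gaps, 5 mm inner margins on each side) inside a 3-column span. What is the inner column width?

4c + 3·6 = 218 → 4c = 200 → c = 50 mm.
Span of 3: 3·50 + 2·6 = 150 + 12 = 162 mm.
Inner content = 162 − 2·5 = 152 mm.
5d + 4·2 = 152 → 5d = 144 → d = 28.8 mm.

28.8 mm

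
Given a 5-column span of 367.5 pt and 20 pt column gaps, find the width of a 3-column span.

212.5 pt

367.5 − 4·20 = 287.5; ÷5 gives c = 57.5 pt.
3-column span = 3·57.5 + 2·20 = 212.5 pt.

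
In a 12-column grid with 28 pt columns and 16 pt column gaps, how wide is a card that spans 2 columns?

72 pt

2 columns plus 1 column gap: 56 + 16 = 72 pt.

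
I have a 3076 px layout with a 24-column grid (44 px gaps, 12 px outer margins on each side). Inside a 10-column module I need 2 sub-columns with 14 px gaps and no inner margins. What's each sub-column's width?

616 px

Take off 24 px of margins, leaving 3052 px.
Subtracting 23 gaps of 44 leaves 2040 for 24 columns, so c = 85 px.
Span of 10: 10·85 + 9·44 = 850 + 396 = 1246 px.
1246 − 1·14 = 1232; ÷2 gives d = 616 px.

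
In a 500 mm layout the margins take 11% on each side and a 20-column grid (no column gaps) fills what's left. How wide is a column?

Each margin = 11% of 500 = 55 mm; content = 500 − 2·55 = 390 mm.
With no column gaps, each column is 390/20 = 19.5 mm.

19.5 mm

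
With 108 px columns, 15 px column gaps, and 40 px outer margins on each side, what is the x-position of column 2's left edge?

Column 2 starts at margin + 1·(column + gutter) = 40 + 1·123 = 163 px.

163 px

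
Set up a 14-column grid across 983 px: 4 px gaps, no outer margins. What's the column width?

14 columns + 13 gaps: 14c + 13·4 = 983.
14c = 983 − 52 = 931, so c = 66.5 px.

66.5 px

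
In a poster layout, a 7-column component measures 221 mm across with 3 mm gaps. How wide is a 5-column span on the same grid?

7 columns + 6 gaps: 7c + 6·3 = 221.
7c = 221 − 18 = 203, so c = 29 mm.
5 columns plus 4 gaps: 145 + 12 = 157 mm.

157 mm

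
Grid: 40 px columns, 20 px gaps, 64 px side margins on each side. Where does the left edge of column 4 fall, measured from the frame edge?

244 px

Each column+gutter stride is 60 px; 3 of them past the 64 px margin is 64 + 180 = 244 px.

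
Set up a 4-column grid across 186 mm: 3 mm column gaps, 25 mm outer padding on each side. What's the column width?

Inside the margins: 186 − 50 = 136 mm.
4c + 3·3 = 136 → 4c = 127 → c = 31.75 mm.

31.75 mm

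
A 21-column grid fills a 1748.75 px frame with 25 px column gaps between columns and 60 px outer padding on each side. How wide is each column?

Subtract both margins: 1748.75 − 2·60 = 1628.75 px.
21c + 20·25 = 1628.75 → 21c = 1128.75 → c = 53.75 px.

53.75 px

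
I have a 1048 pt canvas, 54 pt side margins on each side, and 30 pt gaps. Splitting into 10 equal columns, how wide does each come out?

67 pt

Subtract both margins: 1048 − 2·54 = 940 pt.
Subtracting 9 gaps of 30 leaves 670 for 10 columns, so c = 67 pt.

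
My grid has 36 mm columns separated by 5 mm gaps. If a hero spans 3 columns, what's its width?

3 columns plus 2 gaps: 108 + 10 = 118 mm.

118 mm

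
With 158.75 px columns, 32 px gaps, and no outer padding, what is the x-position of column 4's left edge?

572.25 px

No margin, so column 4 starts at 3·(column + gutter) = 3·190.75 = 572.25 px.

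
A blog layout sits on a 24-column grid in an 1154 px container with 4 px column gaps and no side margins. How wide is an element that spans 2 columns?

92.5 px

24 columns + 23 column gaps: 24c + 23·4 = 1154.
24c = 1154 − 92 = 1062, so c = 44.25 px.
2 columns plus 1 column gap: 88.5 + 4 = 92.5 px.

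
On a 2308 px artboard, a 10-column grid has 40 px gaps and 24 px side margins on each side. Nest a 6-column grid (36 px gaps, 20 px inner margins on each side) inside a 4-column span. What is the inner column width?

Subtract both margins: 2308 − 2·24 = 2260 px.
10 columns + 9 gaps: 10c + 9·40 = 2260.
10c = 2260 − 360 = 1900, so c = 190 px.
4-column span = 4·190 + 3·40 = 880 px.
Inner content = 880 − 2·20 = 840 px.
6d + 5·36 = 840 → 6d = 660 → d = 110 px.

110 px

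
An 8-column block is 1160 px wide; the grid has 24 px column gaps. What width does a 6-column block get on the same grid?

8 columns + 7 column gaps: 8c + 7·24 = 1160.
8c = 1160 − 168 = 992, so c = 124 px.
6 columns plus 5 column gaps: 744 + 120 = 864 px.

864 px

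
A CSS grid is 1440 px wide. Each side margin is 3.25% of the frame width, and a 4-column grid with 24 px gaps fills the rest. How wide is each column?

318.6 px

1440 × (1 − 2·3.25%) = 1440 × 93.5% = 1346.4 px for the columns.
Subtracting 3 gaps of 24 leaves 1274.4 for 4 columns, so c = 318.6 px.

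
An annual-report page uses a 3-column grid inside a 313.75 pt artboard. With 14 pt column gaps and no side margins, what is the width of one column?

313.75 − 2·14 = 285.75; ÷3 gives c = 95.25 pt.

95.25 pt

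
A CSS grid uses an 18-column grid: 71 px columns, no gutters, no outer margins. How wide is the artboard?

Summing: 1278 = 1278 px.

1278 px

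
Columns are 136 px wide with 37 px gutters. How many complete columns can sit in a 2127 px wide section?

12 columns

Each extra column adds 136 + 37 = 173 px.
(2127 + 37) / 173 = 12.51, so 12 columns fit.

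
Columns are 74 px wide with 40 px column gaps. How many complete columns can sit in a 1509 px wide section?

13 columns

Each extra column adds 74 + 40 = 114 px.
(1509 + 40) / 114 = 13.59, so 13 columns fit.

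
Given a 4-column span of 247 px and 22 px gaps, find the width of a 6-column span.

381.5 px

4 columns + 3 gaps: 4c + 3·22 = 247.
4c = 247 − 66 = 181, so c = 45.25 px.
6 columns plus 5 gaps: 271.5 + 110 = 381.5 px.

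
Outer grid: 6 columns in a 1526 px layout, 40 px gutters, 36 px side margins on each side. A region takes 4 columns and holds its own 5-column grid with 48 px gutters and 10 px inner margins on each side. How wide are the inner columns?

Subtract both margins: 1526 − 2·36 = 1454 px.
6 columns + 5 gutters: 6c + 5·40 = 1454.
6c = 1454 − 200 = 1254, so c = 209 px.
4-column span = 4·209 + 3·40 = 956 px.
Inner content = 956 − 2·10 = 936 px.
Subtracting 4 gutters of 48 leaves 744 for 5 columns, so d = 148.8 px.

148.8 px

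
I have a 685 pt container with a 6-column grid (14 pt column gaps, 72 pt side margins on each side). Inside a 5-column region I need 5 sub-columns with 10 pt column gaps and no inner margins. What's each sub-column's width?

Outer content = 685 − 2·72 = 541 pt.
541 − 5·14 = 471; ÷6 gives c = 78.5 pt.
5-column span = 5·78.5 + 4·14 = 448.5 pt.
5 columns + 4 column gaps: 5d + 4·10 = 448.5.
5d = 448.5 − 40 = 408.5, so d = 81.7 pt.

81.7 pt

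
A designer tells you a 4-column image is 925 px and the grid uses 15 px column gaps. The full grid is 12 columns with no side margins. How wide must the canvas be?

925 − 3·15 = 880; ÷4 gives c = 220 px.
Summing: 2640 + 165 = 2805 px.

2805 px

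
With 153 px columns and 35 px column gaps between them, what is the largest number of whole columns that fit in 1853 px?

10 columns

Each extra column adds 153 + 35 = 188 px.
(1853 + 35) / 188 = 10.04, so 10 columns fit.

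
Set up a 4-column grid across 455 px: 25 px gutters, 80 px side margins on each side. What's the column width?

55 px

Take off 160 px of margins, leaving 295 px.
4c + 3·25 = 295 → 4c = 220 → c = 55 px.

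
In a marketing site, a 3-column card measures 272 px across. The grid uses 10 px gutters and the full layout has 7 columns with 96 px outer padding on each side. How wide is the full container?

Subtracting 2 gutters of 10 leaves 252 for 3 columns, so c = 84 px.
Total width: 2·96 + 7·84 + 6·10 = 840 px.

840 px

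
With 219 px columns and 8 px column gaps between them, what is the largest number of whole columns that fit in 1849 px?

Each extra column adds 219 + 8 = 227 px.
(1849 + 8) / 227 = 8.18, so 8 columns fit.

8 columns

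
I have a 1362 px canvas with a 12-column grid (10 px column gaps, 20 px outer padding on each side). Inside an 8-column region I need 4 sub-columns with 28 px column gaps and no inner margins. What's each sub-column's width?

198.5 px

Inside the margins: 1362 − 40 = 1322 px.
12 columns + 11 column gaps: 12c + 11·10 = 1322.
12c = 1322 − 110 = 1212, so c = 101 px.
8-column span = 8·101 + 7·10 = 878 px.
4d + 3·28 = 878 → 4d = 794 → d = 198.5 px.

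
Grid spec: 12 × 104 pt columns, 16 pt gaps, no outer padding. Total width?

1424 pt

Layout = 12·104 + 11·16 = 1248 + 176 = 1424 pt.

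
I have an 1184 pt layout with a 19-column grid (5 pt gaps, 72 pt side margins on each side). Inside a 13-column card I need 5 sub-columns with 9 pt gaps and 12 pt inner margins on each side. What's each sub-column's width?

Take off 144 pt of margins, leaving 1040 pt.
1040 − 18·5 = 950; ÷19 gives c = 50 pt.
13 columns plus 12 gaps: 650 + 60 = 710 pt.
Inner content = 710 − 2·12 = 686 pt.
Subtracting 4 gaps of 9 leaves 650 for 5 columns, so d = 130 pt.

130 pt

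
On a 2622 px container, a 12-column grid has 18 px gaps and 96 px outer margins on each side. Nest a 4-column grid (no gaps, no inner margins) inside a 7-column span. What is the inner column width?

352.5 px

Subtract both margins: 2622 − 2·96 = 2430 px.
2430 − 11·18 = 2232; ÷12 gives c = 186 px.
Span of 7: 7·186 + 6·18 = 1302 + 108 = 1410 px.
With no gaps, each column is 1410/4 = 352.5 px.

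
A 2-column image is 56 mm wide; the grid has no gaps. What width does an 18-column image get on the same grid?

504 mm

2c = 56 → c = 28 mm.
With no gaps, 18 columns span 18·28 = 504 mm.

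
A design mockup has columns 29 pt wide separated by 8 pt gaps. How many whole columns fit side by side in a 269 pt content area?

7 columns

7 columns: 7·29 + 6·8 = 251 pt ≤ 269.
8 columns: 288 pt > 269. So 7.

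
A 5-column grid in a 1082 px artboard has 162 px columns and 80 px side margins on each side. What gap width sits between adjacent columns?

Subtract both margins: 1082 − 2·80 = 922 px.
Columns use 810 px, leaving 112 px across 4 gaps = 28 px each.

28 px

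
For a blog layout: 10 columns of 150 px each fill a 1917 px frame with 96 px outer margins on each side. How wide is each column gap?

Content width = 1917 − 2·96 = 1725 px.
10·150 + 9g = 1725 → 9g = 225 → g = 25 px.

25 px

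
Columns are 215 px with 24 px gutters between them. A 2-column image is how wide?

454 px

2-column span = 2·215 + 1·24 = 454 px.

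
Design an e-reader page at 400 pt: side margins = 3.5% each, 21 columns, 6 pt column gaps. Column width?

12 pt

Margins: 3.5% × 400 = 14 pt each, so content = 400 − 28 = 372 pt.
Subtracting 20 column gaps of 6 leaves 252 for 21 columns, so c = 12 pt.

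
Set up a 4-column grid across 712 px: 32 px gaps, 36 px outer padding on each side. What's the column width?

136 px

Take off 72 px of margins, leaving 640 px.
4 columns + 3 gaps: 4c + 3·32 = 640.
4c = 640 − 96 = 544, so c = 136 px.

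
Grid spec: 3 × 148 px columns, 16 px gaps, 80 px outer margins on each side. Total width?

636 px

Frame = 2·80 + 3·148 + 2·16 = 160 + 444 + 32 = 636 px.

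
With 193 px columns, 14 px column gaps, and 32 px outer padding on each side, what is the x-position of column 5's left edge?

Before column 5: the margin + 4 columns + 4 column gaps.
Offset = 32 + 4·(193 + 14) = 32 + 828 = 860 px.

860 px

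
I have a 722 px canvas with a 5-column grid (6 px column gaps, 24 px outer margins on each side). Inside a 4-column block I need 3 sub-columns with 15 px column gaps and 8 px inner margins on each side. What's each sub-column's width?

Take off 48 px of margins, leaving 674 px.
5 columns + 4 column gaps: 5c + 4·6 = 674.
5c = 674 − 24 = 650, so c = 130 px.
4 columns plus 3 column gaps: 520 + 18 = 538 px.
Inner content = 538 − 2·8 = 522 px.
Subtracting 2 column gaps of 15 leaves 492 for 3 columns, so d = 164 px.

164 px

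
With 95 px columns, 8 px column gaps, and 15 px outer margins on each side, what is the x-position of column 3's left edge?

221 px

Before column 3: the margin + 2 columns + 2 column gaps.
Offset = 15 + 2·(95 + 8) = 15 + 206 = 221 px.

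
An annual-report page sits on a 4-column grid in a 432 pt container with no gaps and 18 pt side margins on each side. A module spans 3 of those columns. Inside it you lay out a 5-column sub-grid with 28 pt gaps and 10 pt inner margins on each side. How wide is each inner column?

33 pt

Take off 36 pt of margins, leaving 396 pt.
396 / 4 = 99 pt per column.
With no gaps, 3 columns span 3·99 = 297 pt.
Inner content = 297 − 2·10 = 277 pt.
277 − 4·28 = 165; ÷5 gives d = 33 pt.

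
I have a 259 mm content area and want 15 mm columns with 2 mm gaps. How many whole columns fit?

15 columns

k columns need k·15 + (k−1)·2 = k·17 − 2.
k·17 − 2 ≤ 259 → k ≤ 261 / 17 ≈ 15.35, so k = 15.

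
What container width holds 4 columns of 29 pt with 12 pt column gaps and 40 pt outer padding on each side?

Adding margins, columns and gutters: 80 + 116 + 36 = 232 pt.

232 pt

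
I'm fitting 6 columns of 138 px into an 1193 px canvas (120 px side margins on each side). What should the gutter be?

Take off 240 px of margins, leaving 953 px.
6 columns take 6·138 = 828 px; remaining 125 splits into 5 gutters.
g = 125 / 5 = 25 px.

25 px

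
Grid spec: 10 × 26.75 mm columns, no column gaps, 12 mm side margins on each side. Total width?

291.5 mm

Total width: 2·12 + 10·26.75 = 291.5 mm.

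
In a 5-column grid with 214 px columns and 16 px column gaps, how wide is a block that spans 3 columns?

3 columns plus 2 column gaps: 642 + 32 = 674 px.

674 px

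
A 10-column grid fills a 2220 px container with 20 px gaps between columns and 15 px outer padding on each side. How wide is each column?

Take off 30 px of margins, leaving 2190 px.
2190 − 9·20 = 2010; ÷10 gives c = 201 px.

201 px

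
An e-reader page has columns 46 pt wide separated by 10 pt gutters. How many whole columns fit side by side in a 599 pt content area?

10 columns

k columns need k·46 + (k−1)·10 = k·56 − 10.
k·56 − 10 ≤ 599 → k ≤ 609 / 56 ≈ 10.88, so k = 10.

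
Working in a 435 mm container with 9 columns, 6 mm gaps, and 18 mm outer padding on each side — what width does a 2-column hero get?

84 mm

Content width = 435 − 2·18 = 399 mm.
399 − 8·6 = 351; ÷9 gives c = 39 mm.
2 columns plus 1 gap: 78 + 6 = 84 mm.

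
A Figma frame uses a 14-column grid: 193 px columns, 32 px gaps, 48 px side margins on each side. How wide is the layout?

Total width: 2·48 + 14·193 + 13·32 = 3214 px.

3214 px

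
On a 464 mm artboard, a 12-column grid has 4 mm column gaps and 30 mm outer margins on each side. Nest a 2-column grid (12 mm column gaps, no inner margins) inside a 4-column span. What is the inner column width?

Inside the margins: 464 − 60 = 404 mm.
12 columns + 11 column gaps: 12c + 11·4 = 404.
12c = 404 − 44 = 360, so c = 30 mm.
4-column span = 4·30 + 3·4 = 132 mm.
132 − 1·12 = 120; ÷2 gives d = 60 mm.

60 mm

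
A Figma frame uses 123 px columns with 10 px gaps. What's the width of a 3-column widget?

3-column span = 3·123 + 2·10 = 389 px.

389 px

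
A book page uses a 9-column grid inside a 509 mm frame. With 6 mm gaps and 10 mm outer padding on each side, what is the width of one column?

49 mm

Subtract both margins: 509 − 2·10 = 489 mm.
9 columns + 8 gaps: 9c + 8·6 = 489.
9c = 489 − 48 = 441, so c = 49 mm.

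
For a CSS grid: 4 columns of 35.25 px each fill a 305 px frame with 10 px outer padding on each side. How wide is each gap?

48 px

Take off 20 px of margins, leaving 285 px.
4·35.25 + 3g = 285 → 3g = 144 → g = 48 px.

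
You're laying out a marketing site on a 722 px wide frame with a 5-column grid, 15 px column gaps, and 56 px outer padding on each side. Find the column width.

110 px

Take off 112 px of margins, leaving 610 px.
610 − 4·15 = 550; ÷5 gives c = 110 px.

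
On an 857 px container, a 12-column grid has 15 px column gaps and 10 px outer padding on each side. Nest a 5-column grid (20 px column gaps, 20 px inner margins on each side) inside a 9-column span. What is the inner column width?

100.8 px

Subtract both margins: 857 − 2·10 = 837 px.
837 − 11·15 = 672; ÷12 gives c = 56 px.
9 columns plus 8 column gaps: 504 + 120 = 624 px.
Inner content = 624 − 2·20 = 584 px.
584 − 4·20 = 504; ÷5 gives d = 100.8 px.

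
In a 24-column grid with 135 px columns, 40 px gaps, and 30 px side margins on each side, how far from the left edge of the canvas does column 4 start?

555 px

Each column+gutter stride is 175 px; 3 of them past the 30 px margin is 30 + 525 = 555 px.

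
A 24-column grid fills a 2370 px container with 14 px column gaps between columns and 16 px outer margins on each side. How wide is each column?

84 px

Content width = 2370 − 2·16 = 2338 px.
24 columns + 23 column gaps: 24c + 23·14 = 2338.
24c = 2338 − 322 = 2016, so c = 84 px.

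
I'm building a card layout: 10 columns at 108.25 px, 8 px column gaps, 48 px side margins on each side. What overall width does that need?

Adding margins, columns and gutters: 96 + 1082.5 + 72 = 1250.5 px.

1250.5 px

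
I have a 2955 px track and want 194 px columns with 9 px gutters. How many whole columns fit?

14 columns

Each extra column adds 194 + 9 = 203 px.
(2955 + 9) / 203 = 14.60, so 14 columns fit.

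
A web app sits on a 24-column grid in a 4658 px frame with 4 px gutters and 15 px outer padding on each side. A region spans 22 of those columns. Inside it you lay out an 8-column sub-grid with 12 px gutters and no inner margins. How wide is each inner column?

519.75 px

Subtract both margins: 4658 − 2·15 = 4628 px.
24 columns + 23 gutters: 24c + 23·4 = 4628.
24c = 4628 − 92 = 4536, so c = 189 px.
Span of 22: 22·189 + 21·4 = 4158 + 84 = 4242 px.
4242 − 7·12 = 4158; ÷8 gives d = 519.75 px.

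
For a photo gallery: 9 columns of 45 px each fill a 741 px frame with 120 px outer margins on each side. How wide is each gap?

12 px

Inside the margins: 741 − 240 = 501 px.
Columns use 405 px, leaving 96 px across 8 gaps = 12 px each.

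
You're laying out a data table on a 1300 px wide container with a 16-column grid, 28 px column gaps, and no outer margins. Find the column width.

55 px

1300 − 15·28 = 880; ÷16 gives c = 55 px.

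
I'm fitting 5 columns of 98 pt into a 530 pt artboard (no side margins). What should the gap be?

10 pt

5 columns take 5·98 = 490 pt; remaining 40 splits into 4 gaps.
g = 40 / 4 = 10 pt.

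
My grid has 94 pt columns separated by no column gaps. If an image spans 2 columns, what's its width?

188 pt

2-column span = 2·94 = 188 pt.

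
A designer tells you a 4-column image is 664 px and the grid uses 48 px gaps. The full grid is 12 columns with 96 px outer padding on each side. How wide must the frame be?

4 columns + 3 gaps: 4c + 3·48 = 664.
4c = 664 − 144 = 520, so c = 130 px.
Adding margins, columns and gutters: 192 + 1560 + 528 = 2280 px.

2280 px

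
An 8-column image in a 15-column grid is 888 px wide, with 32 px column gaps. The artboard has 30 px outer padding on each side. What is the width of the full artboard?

888 − 7·32 = 664; ÷8 gives c = 83 px.
Total width: 2·30 + 15·83 + 14·32 = 1753 px.

1753 px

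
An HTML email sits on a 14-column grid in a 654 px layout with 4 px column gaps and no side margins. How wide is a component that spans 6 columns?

278 px

14 columns + 13 column gaps: 14c + 13·4 = 654.
14c = 654 − 52 = 602, so c = 43 px.
Span of 6: 6·43 + 5·4 = 258 + 20 = 278 px.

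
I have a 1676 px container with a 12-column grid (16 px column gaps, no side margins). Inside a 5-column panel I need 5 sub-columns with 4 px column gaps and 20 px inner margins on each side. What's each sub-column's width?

126.6 px

12 columns + 11 column gaps: 12c + 11·16 = 1676.
12c = 1676 − 176 = 1500, so c = 125 px.
Span of 5: 5·125 + 4·16 = 625 + 64 = 689 px.
Inner content = 689 − 2·20 = 649 px.
5 columns + 4 column gaps: 5d + 4·4 = 649.
5d = 649 − 16 = 633, so d = 126.6 px.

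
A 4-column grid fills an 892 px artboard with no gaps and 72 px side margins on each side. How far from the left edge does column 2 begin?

259 px

Content = 892 − 2·72 = 748 px.
748 / 4 = 187 px per column.
Each column+gutter stride is 187 px; 1 of them past the 72 px margin is 72 + 187 = 259 px.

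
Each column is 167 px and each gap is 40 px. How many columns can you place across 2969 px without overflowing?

14 columns

k columns need k·167 + (k−1)·40 = k·207 − 40.
k·207 − 40 ≤ 2969 → k ≤ 3009 / 207 ≈ 14.54, so k = 14.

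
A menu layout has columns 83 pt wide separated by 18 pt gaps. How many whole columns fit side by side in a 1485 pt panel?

k columns need k·83 + (k−1)·18 = k·101 − 18.
k·101 − 18 ≤ 1485 → k ≤ 1503 / 101 ≈ 14.88, so k = 14.

14 columns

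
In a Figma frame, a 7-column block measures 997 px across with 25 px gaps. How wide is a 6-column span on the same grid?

7 columns + 6 gaps: 7c + 6·25 = 997.
7c = 997 − 150 = 847, so c = 121 px.
Span of 6: 6·121 + 5·25 = 726 + 125 = 851 px.

851 px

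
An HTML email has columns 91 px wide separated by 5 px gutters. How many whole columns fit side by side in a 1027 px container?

k columns need k·91 + (k−1)·5 = k·96 − 5.
k·96 − 5 ≤ 1027 → k ≤ 1032 / 96 ≈ 10.75, so k = 10.

10 columns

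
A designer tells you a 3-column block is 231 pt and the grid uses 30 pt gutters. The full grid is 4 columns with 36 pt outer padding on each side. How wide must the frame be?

Subtracting 2 gutters of 30 leaves 171 for 3 columns, so c = 57 pt.
Total width: 2·36 + 4·57 + 3·30 = 390 pt.

390 pt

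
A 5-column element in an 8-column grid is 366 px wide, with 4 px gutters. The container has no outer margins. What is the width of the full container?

5 columns + 4 gutters: 5c + 4·4 = 366.
5c = 366 − 16 = 350, so c = 70 px.
Total width: 8·70 + 7·4 = 588 px.

588 px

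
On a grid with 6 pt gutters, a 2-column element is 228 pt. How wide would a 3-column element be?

2 columns + 1 gutter: 2c + 1·6 = 228.
2c = 228 − 6 = 222, so c = 111 pt.
3-column span = 3·111 + 2·6 = 345 pt.

345 pt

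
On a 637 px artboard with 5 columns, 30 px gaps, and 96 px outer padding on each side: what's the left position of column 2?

191 px

Take off 192 px of margins, leaving 445 px.
5c + 4·30 = 445 → 5c = 325 → c = 65 px.
Before column 2: the margin + 1 column + 1 gap.
Offset = 96 + 1·(65 + 30) = 96 + 95 = 191 px.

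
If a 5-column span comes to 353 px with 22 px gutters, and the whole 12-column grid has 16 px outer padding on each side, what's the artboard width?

5 columns + 4 gutters: 5c + 4·22 = 353.
5c = 353 − 88 = 265, so c = 53 px.
Artboard = 2·16 + 12·53 + 11·22 = 32 + 636 + 242 = 910 px.

910 px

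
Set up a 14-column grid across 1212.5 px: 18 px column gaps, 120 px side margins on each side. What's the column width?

Content width = 1212.5 − 2·120 = 972.5 px.
14 columns + 13 column gaps: 14c + 13·18 = 972.5.
14c = 972.5 − 234 = 738.5, so c = 52.75 px.

52.75 px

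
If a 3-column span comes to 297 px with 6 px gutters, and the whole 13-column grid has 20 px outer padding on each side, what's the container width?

3c + 2·6 = 297 → 3c = 285 → c = 95 px.
Total width: 2·20 + 13·95 + 12·6 = 1347 px.

1347 px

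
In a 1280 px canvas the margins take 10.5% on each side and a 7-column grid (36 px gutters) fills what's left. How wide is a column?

113.6 px

Margins: 10.5% × 1280 = 134.4 px each, so content = 1280 − 268.8 = 1011.2 px.
Subtracting 6 gutters of 36 leaves 795.2 for 7 columns, so c = 113.6 px.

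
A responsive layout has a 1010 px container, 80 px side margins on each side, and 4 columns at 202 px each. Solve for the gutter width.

14 px

Take off 160 px of margins, leaving 850 px.
4·202 + 3g = 850 → 3g = 42 → g = 14 px.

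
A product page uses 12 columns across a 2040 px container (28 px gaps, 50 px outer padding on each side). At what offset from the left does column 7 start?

Subtract both margins: 2040 − 2·50 = 1940 px.
12 columns + 11 gaps: 12c + 11·28 = 1940.
12c = 1940 − 308 = 1632, so c = 136 px.
Each column+gutter stride is 164 px; 6 of them past the 50 px margin is 50 + 984 = 1034 px.

1034 px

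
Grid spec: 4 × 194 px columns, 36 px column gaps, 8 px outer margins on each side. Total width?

Canvas = 2·8 + 4·194 + 3·36 = 16 + 776 + 108 = 900 px.

900 px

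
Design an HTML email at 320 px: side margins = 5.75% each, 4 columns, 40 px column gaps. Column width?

40.8 px

320 × (1 − 2·5.75%) = 320 × 88.5% = 283.2 px for the columns.
4 columns + 3 column gaps: 4c + 3·40 = 283.2.
4c = 283.2 − 120 = 163.2, so c = 40.8 px.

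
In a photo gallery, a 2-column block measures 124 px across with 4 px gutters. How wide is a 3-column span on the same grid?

188 px

Subtracting 1 gutter of 4 leaves 120 for 2 columns, so c = 60 px.
3-column span = 3·60 + 2·4 = 188 px.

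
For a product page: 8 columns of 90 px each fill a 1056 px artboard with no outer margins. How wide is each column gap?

48 px

8 columns take 8·90 = 720 px; remaining 336 splits into 7 column gaps.
g = 336 / 7 = 48 px.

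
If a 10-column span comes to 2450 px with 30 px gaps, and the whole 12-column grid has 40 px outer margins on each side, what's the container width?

3026 px

10 columns + 9 gaps: 10c + 9·30 = 2450.
10c = 2450 − 270 = 2180, so c = 218 px.
Container = 2·40 + 12·218 + 11·30 = 80 + 2616 + 330 = 3026 px.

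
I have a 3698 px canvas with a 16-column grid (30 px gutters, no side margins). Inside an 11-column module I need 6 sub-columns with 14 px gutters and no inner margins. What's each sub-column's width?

16 columns + 15 gutters: 16c + 15·30 = 3698.
16c = 3698 − 450 = 3248, so c = 203 px.
11 columns plus 10 gutters: 2233 + 300 = 2533 px.
Subtracting 5 gutters of 14 leaves 2463 for 6 columns, so d = 410.5 px.

410.5 px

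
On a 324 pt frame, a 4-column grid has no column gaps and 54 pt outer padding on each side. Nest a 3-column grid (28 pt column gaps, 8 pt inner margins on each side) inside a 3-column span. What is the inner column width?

30 pt

Inside the margins: 324 − 108 = 216 pt.
216 / 4 = 54 pt per column.
With no column gaps, 3 columns span 3·54 = 162 pt.
Inner content = 162 − 2·8 = 146 pt.
3d + 2·28 = 146 → 3d = 90 → d = 30 pt.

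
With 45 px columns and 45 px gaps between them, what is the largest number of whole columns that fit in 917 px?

10 columns: 10·45 + 9·45 = 855 px ≤ 917.
11 columns: 945 px > 917. So 10.

10 columns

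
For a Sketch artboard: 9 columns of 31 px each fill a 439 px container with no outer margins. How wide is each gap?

20 px

9·31 + 8g = 439 → 8g = 160 → g = 20 px.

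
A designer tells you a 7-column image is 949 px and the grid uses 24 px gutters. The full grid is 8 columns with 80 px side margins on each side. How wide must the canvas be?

1248 px

949 − 6·24 = 805; ÷7 gives c = 115 px.
Adding margins, columns and gutters: 160 + 920 + 168 = 1248 px.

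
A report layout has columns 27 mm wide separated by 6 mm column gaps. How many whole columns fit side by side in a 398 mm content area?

k columns need k·27 + (k−1)·6 = k·33 − 6.
k·33 − 6 ≤ 398 → k ≤ 404 / 33 ≈ 12.24, so k = 12.

12 columns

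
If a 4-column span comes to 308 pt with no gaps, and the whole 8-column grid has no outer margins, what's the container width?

4c = 308 → c = 77 pt.
Container = 8·77 = 616 = 616 pt.

616 pt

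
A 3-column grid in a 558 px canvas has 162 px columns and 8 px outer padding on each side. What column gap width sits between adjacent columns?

Take off 16 px of margins, leaving 542 px.
3 columns take 3·162 = 486 px; remaining 56 splits into 2 column gaps.
g = 56 / 2 = 28 px.

28 px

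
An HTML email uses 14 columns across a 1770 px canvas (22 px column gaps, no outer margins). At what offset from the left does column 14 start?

Subtracting 13 column gaps of 22 leaves 1484 for 14 columns, so c = 106 px.
Each column+gutter stride is 128 px; with no margin, 13 of them is 1664 px.

1664 px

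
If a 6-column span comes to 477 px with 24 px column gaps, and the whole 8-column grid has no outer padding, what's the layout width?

6c + 5·24 = 477 → 6c = 357 → c = 59.5 px.
Summing: 476 + 168 = 644 px.

644 px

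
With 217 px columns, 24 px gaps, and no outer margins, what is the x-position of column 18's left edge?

No margin, so column 18 starts at 17·(column + gutter) = 17·241 = 4097 px.

4097 px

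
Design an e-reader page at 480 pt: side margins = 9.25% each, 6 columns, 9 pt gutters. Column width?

57.7 pt

Each margin = 9.25% of 480 = 44.4 pt; content = 480 − 2·44.4 = 391.2 pt.
391.2 − 5·9 = 346.2; ÷6 gives c = 57.7 pt.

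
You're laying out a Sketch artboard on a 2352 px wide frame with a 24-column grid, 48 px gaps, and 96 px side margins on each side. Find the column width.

Take off 192 px of margins, leaving 2160 px.
Subtracting 23 gaps of 48 leaves 1056 for 24 columns, so c = 44 px.

44 px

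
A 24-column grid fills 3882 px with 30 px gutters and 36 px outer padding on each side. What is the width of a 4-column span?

Content width = 3882 − 2·36 = 3810 px.
24 columns + 23 gutters: 24c + 23·30 = 3810.
24c = 3810 − 690 = 3120, so c = 130 px.
4-column span = 4·130 + 3·30 = 610 px.

610 px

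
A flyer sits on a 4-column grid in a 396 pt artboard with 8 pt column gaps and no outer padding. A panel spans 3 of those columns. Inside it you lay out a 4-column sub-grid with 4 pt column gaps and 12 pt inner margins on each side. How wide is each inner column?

396 − 3·8 = 372; ÷4 gives c = 93 pt.
3 columns plus 2 column gaps: 279 + 16 = 295 pt.
Inner content = 295 − 2·12 = 271 pt.
Subtracting 3 column gaps of 4 leaves 259 for 4 columns, so d = 64.75 pt.

64.75 pt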